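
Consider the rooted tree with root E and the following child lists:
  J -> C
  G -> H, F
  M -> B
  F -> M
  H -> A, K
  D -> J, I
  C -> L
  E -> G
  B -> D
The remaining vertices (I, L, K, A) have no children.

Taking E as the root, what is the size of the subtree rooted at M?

7

The subtree rooted at M contains: M, B, D, J, I, C, L — 7 nodes.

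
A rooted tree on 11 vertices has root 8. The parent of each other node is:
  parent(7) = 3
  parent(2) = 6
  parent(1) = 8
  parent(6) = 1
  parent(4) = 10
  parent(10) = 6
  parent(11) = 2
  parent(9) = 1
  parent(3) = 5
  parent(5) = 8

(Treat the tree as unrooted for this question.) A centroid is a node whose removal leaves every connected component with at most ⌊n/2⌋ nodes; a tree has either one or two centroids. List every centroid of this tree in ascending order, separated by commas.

1

If 1 is removed the pieces have sizes 5, 4, 1, all ≤ ⌊11/2⌋ = 5.
Every other node leaves some component of size > 5, so the centroid is unique.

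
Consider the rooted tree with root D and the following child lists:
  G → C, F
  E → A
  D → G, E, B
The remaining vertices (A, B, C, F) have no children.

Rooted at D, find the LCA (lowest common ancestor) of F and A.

D

F's ancestor chain is F, G, D and A's is A, E, D; they first meet at D.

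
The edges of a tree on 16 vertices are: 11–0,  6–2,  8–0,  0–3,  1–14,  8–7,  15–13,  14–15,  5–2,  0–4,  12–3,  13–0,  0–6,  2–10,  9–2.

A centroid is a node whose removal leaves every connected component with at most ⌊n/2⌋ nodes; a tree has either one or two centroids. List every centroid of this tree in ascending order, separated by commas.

Delete 0: the remaining components have sizes 5, 4, 2, 2, 1, 1. Max 5 ≤ 8, so 0 is a centroid.
Every other node leaves some component of size > 8, so the centroid is unique.

0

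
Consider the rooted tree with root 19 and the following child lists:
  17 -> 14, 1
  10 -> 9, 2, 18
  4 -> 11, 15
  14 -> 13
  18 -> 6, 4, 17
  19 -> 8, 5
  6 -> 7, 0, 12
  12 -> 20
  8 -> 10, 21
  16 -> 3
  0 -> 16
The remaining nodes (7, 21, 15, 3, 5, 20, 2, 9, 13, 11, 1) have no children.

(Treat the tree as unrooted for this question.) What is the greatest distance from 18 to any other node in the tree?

4

A farthest node from 18 is 5 (3 also at distance 4).
The path 18-10-8-19-5 has 4 edges.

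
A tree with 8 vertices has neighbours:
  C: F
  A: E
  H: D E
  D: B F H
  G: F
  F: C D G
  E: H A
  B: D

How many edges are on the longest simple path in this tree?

Starting from G, a farthest node is A at distance 5.
One longest path: G–F–D–H–E–A.
So the diameter is 5.

5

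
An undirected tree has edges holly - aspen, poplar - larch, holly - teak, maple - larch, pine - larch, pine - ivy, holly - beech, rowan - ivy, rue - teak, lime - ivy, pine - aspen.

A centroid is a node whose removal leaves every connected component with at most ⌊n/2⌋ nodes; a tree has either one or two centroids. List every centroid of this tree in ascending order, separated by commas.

If pine is removed the pieces have sizes 5, 3, 3, all ≤ ⌊12/2⌋ = 6.
No neighbour of pine does as well, so pine is the unique centroid.

pine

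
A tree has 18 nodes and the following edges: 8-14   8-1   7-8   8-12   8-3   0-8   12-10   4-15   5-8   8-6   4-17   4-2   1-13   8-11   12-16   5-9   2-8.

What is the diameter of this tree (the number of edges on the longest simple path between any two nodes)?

5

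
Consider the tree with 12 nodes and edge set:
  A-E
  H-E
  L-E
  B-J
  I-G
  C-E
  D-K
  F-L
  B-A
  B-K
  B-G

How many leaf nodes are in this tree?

6

The leaves are C, D, F, H, I, J.
That is 6 leaves.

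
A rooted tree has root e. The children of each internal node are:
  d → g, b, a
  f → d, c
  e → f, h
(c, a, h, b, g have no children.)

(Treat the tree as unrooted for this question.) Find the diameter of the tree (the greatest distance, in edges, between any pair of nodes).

BFS from b reaches h last, at distance 4; BFS from h confirms no node is farther.
Path: b–d–f–e–h.

4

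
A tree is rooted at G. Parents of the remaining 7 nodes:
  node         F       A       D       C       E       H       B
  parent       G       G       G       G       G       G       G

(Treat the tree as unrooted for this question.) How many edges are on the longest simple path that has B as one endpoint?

2

The node farthest from B is C (H, F, A, D, E also at distance 2), via B-G-C — 2 edges.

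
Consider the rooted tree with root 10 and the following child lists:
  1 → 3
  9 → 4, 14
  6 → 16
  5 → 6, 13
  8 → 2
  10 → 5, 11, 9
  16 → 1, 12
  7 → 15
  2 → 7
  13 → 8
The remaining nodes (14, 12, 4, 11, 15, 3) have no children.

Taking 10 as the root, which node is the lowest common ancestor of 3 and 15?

5

3's ancestor chain is 3, 1, 16, 6, 5, 10 and 15's is 15, 7, 2, 8, 13, 5, 10; they first meet at 5.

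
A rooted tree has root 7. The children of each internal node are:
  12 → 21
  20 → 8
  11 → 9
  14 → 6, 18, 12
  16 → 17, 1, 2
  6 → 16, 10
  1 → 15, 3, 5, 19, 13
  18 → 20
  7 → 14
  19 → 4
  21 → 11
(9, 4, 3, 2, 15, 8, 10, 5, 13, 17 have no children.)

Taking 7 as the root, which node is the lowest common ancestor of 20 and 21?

Ancestors of 20 (toward the root): 20, 18, 14, 7.
Ancestors of 21: 21, 12, 14, 7.
The deepest node appearing in both lists is 14.

14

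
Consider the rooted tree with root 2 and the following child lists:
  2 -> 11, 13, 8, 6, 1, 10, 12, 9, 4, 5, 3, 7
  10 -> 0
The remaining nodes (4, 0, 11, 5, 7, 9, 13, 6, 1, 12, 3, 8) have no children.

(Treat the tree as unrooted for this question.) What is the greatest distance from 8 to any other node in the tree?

3

Distances from 8 peak at 3, attained at 0.
8–2–10–0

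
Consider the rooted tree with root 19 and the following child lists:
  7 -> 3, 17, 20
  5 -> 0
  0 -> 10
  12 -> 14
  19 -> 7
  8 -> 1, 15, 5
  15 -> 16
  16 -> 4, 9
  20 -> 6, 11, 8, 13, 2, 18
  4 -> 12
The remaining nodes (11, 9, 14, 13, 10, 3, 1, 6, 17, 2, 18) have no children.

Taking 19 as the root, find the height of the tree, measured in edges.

The longest root-to-leaf path is 19 – 7 – 20 – 8 – 15 – 16 – 4 – 12 – 14 (8 edges).

8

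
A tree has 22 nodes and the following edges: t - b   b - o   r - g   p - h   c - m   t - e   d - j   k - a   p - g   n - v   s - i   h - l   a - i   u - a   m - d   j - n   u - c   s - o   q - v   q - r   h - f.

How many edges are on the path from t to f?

t – b – o – s – i – a – u – c – m – d – j – n – v – q – r – g – p – h – f: 18 edges.

18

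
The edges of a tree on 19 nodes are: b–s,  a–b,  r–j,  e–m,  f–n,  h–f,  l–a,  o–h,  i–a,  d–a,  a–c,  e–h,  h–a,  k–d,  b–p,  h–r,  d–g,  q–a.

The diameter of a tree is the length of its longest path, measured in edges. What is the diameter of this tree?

5

Starting from g, a farthest node is m at distance 5.
One longest path: g – d – a – h – e – m.
So the diameter is 5.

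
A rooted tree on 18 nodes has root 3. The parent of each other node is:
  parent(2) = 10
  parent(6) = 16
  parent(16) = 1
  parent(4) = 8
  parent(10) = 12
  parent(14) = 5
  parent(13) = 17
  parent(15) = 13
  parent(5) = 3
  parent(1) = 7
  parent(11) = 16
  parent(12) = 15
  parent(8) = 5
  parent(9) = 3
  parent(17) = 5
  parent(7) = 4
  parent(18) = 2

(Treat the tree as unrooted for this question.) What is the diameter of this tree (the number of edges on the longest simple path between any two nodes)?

Starting from 18, a farthest node is 11 at distance 13.
One longest path: 18–2–10–12–15–13–17–5–8–4–7–1–16–11.
So the diameter is 13.

13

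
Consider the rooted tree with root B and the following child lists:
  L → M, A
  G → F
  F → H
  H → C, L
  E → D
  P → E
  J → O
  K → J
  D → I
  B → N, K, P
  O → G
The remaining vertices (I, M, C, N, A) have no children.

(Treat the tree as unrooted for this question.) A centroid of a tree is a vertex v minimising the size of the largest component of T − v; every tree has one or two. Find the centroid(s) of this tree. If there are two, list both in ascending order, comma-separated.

Removing J splits the tree into components of sizes 8, 7; the largest is 8 ≤ ⌊16/2⌋ = 8.
O is adjacent to J and is also a centroid (the largest component after removing it is likewise 8).

J, O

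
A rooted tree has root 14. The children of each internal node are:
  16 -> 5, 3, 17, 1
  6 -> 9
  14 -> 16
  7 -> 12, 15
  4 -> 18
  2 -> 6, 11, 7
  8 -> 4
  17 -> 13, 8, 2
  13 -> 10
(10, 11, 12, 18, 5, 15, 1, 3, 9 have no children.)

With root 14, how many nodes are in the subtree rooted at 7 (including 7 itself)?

3

Descendants of 7 (including itself): 7, 15, 12. That's 3.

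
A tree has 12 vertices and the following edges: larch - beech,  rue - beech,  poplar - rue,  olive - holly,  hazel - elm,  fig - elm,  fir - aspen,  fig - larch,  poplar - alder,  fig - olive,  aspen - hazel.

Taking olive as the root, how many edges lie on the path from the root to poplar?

Climbing from poplar to the root: poplar–rue–beech–larch–fig–olive. That's 5 steps.

5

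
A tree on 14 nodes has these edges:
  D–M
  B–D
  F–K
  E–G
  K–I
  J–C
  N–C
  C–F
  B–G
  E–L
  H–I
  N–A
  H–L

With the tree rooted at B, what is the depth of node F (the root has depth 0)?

7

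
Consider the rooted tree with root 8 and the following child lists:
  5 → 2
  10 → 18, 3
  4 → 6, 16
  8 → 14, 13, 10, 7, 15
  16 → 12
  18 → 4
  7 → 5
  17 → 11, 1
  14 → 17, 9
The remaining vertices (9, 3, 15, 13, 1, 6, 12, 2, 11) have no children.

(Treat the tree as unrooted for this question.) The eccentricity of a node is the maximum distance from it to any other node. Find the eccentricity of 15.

The node farthest from 15 is 12, via 15-8-10-18-4-16-12 — 6 edges.

6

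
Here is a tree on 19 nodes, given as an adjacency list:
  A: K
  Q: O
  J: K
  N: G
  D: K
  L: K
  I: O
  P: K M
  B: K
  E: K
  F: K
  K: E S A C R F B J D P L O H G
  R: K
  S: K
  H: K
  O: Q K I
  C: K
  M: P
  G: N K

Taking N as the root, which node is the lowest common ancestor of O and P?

K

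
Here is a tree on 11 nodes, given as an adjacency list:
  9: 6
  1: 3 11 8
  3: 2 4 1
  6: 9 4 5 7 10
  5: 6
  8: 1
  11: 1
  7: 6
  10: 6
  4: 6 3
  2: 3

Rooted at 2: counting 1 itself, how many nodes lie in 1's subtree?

Descendants of 1 (including itself): 1, 8, 11. That's 3.

3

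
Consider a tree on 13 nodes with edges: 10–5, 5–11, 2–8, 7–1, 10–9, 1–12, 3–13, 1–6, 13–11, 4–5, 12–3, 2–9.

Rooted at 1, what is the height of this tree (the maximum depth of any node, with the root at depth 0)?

9

The longest root-to-leaf path is 1-12-3-13-11-5-10-9-2-8 (9 edges).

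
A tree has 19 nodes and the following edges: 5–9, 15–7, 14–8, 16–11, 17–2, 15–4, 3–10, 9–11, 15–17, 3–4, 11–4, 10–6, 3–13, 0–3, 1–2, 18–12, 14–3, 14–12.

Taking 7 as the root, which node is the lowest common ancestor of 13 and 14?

3

Path 13→root: 13 3 4 15 7; path 14→root: 14 3 4 15 7.
First common node: 3.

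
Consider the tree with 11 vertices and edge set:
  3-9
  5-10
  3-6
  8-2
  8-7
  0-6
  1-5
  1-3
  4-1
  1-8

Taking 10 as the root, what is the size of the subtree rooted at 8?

The subtree rooted at 8 contains: 8, 2, 7 — 3 nodes.

3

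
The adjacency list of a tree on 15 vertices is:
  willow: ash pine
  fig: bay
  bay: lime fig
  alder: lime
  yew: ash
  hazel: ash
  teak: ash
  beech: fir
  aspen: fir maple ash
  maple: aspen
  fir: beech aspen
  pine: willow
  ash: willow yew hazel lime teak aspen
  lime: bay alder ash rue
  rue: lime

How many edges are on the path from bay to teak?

The path is bay–lime–ash–teak, which has 3 edges.

3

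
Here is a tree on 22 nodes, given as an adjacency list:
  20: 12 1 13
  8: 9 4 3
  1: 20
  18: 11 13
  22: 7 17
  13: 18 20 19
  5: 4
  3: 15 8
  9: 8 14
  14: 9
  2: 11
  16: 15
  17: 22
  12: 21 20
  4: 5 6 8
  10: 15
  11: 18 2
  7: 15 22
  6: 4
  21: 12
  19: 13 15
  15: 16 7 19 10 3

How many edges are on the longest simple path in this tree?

BFS from 21 reaches 14 last, at distance 9; BFS from 14 confirms no node is farther.
Path: 21–12–20–13–19–15–3–8–9–14.

9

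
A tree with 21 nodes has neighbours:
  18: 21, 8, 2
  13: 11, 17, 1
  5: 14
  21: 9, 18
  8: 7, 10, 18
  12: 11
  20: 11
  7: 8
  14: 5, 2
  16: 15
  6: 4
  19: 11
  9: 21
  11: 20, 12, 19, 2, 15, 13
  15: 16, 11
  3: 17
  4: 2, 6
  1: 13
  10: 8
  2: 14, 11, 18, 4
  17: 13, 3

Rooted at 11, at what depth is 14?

Path from 11 to 14: 11–2–14, which has 2 edges.

2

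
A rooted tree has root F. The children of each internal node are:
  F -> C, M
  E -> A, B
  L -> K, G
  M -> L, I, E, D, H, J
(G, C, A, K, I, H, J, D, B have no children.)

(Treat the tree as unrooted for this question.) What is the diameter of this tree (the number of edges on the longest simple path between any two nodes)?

A longest path is G–L–M–E–A, with 4 edges.

4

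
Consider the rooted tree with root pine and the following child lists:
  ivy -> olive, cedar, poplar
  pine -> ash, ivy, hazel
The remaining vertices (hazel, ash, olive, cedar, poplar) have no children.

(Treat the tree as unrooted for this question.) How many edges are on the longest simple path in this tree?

3

Starting from cedar, a farthest node is ash at distance 3.
One longest path: cedar - ivy - pine - ash.
So the diameter is 3.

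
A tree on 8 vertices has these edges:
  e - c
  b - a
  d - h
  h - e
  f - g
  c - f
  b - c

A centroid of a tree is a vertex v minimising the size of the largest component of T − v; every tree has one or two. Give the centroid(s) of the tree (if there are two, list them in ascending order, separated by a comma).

c

Delete c: the remaining components have sizes 3, 2, 2. Max 3 ≤ 4, so c is a centroid.
Every other node leaves some component of size > 4, so the centroid is unique.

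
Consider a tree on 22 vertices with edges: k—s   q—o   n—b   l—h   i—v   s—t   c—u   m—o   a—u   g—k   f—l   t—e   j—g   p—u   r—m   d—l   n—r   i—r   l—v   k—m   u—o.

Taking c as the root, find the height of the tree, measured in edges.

8

The longest root-to-leaf path is c-u-o-m-r-i-v-l-f (8 edges).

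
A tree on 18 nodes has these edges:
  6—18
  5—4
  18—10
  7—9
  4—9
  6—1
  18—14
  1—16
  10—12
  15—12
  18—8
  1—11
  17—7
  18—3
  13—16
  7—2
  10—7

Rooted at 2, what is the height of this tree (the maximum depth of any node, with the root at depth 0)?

A deepest node is 13, reached by 2–7–10–18–6–1–16–13.
That path has 7 edges, so the height is 7.

7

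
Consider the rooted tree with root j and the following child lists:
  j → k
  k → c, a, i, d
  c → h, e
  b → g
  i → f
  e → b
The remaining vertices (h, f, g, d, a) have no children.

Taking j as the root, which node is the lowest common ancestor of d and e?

d's ancestor chain is d, k, j and e's is e, c, k, j; they first meet at k.

k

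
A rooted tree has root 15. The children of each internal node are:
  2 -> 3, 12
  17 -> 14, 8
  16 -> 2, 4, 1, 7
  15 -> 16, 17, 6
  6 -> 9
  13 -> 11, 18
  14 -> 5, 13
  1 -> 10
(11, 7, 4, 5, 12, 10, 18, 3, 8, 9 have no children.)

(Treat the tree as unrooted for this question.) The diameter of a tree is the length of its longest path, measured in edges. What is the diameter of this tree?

BFS from 12 reaches 11 last, at distance 7; BFS from 11 confirms no node is farther.
Path: 12 – 2 – 16 – 15 – 17 – 14 – 13 – 11.

7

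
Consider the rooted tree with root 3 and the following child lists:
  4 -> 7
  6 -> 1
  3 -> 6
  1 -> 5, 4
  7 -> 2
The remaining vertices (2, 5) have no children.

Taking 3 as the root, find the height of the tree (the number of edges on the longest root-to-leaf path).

5

The longest root-to-leaf path is 3–6–1–4–7–2 (5 edges).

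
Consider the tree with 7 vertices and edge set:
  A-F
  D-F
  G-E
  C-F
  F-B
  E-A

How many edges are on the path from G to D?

4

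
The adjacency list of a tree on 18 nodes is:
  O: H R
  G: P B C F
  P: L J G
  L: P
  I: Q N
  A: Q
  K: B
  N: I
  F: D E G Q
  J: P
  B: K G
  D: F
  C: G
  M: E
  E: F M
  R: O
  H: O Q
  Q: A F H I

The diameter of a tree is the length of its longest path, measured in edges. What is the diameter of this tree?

A longest path is R-O-H-Q-F-G-B-K, with 7 edges.

7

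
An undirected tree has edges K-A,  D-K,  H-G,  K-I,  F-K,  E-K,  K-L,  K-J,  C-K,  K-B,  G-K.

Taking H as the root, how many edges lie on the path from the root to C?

3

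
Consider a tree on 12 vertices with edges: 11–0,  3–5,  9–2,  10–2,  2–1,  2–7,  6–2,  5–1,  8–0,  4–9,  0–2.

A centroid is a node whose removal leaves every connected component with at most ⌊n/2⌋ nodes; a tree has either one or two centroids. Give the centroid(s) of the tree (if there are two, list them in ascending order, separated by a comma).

2

Removing 2 splits the tree into components of sizes 3, 3, 2, 1, 1, 1; the largest is 3 ≤ ⌊12/2⌋ = 6.
Every other node leaves some component of size > 6, so the centroid is unique.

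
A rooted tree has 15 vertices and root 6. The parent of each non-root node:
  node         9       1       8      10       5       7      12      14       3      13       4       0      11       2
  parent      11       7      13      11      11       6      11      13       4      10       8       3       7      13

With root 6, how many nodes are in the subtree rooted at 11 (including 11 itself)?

Descendants of 11 (including itself): 11, 10, 5, 9, 12, 13, 2, 14, 8, 4, 3, 0. That's 12.

12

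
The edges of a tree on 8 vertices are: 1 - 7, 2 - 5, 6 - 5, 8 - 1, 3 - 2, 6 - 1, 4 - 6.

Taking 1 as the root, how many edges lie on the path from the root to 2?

Path from 1 to 2: 1 – 6 – 5 – 2, which has 3 edges.

3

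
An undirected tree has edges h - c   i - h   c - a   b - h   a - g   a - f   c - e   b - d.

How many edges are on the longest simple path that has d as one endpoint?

A farthest node from d is f (g also at distance 5).
The path d-b-h-c-a-f has 5 edges.

5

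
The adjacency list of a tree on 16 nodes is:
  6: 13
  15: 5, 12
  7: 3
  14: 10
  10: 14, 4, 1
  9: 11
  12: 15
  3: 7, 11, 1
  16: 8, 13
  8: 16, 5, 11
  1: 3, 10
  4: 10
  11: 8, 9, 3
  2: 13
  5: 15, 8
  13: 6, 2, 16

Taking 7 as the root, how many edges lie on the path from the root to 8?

3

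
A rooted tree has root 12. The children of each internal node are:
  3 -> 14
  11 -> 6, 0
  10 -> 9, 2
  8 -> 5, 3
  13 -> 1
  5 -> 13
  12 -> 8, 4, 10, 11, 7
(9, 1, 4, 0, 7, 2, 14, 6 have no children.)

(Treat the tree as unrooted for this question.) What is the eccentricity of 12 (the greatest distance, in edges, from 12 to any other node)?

4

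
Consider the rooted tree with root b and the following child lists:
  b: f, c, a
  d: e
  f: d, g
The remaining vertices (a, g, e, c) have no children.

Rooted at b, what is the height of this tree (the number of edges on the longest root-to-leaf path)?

e sits deepest: b-f-d-e — 3 edges from the root.

3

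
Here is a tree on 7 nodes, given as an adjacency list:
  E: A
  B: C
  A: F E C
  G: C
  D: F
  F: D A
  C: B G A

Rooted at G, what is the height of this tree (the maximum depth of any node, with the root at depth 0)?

A deepest node is D, reached by G–C–A–F–D.
That path has 4 edges, so the height is 4.

4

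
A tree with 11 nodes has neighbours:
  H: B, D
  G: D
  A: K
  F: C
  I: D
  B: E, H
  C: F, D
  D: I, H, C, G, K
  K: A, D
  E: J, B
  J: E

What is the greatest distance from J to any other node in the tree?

6

The node farthest from J is A (F also at distance 6), via J – E – B – H – D – K – A — 6 edges.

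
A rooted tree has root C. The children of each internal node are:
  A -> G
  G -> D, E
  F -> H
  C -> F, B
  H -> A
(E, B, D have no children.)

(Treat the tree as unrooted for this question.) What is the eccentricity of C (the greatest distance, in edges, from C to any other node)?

5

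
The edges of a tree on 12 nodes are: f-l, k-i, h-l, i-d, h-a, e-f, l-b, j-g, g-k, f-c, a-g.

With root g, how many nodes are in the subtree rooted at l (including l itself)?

5

Descendants of l (including itself): l, b, f, c, e. That's 5.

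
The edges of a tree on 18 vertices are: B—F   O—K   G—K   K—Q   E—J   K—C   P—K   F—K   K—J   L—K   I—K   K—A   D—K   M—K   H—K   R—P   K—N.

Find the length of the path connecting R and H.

3

R - P - K - H: 3 edges.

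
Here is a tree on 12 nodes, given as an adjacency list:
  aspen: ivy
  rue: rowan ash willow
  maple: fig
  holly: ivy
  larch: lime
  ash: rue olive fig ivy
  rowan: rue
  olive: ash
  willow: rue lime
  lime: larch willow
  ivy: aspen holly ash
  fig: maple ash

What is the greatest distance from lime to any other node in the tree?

The node farthest from lime is maple (aspen, holly also at distance 5), via lime–willow–rue–ash–fig–maple — 5 edges.

5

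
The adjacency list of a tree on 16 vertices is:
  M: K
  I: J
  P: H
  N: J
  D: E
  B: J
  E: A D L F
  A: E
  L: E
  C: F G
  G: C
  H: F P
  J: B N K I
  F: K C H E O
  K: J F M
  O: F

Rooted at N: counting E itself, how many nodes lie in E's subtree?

E's subtree: {E, L, D, A}, size 4.

4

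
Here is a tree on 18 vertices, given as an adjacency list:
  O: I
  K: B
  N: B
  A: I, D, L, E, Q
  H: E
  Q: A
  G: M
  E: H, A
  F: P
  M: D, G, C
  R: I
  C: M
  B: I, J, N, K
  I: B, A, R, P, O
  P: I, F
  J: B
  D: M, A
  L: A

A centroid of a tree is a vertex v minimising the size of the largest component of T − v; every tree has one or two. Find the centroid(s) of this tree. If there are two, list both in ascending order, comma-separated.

Delete A: the remaining components have sizes 9, 4, 2, 1, 1. Max 9 ≤ 9, so A is a centroid.
Its neighbour I also leaves a largest component of size 9, so both are centroids.

A, I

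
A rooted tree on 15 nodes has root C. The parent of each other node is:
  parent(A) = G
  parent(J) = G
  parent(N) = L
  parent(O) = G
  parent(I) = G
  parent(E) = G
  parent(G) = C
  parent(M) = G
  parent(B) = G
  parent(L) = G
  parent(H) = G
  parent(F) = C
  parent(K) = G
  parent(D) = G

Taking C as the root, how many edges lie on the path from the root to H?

2

C–G–H — 2 edges.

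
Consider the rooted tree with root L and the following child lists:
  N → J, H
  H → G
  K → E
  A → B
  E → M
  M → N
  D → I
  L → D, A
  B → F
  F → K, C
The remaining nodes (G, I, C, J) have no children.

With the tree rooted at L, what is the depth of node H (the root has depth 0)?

8

Climbing from H to the root: H–N–M–E–K–F–B–A–L. That's 8 steps.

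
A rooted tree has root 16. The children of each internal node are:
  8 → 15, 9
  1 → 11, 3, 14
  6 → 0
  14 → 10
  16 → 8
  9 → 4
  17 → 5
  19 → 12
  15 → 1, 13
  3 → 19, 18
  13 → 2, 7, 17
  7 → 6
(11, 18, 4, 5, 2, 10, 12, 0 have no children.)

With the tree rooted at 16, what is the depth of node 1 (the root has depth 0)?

16 – 8 – 15 – 1 — 3 edges.

3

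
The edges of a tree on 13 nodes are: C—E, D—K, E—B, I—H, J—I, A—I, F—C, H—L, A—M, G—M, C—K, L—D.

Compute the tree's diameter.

10

A longest path is B - E - C - K - D - L - H - I - A - M - G, with 10 edges.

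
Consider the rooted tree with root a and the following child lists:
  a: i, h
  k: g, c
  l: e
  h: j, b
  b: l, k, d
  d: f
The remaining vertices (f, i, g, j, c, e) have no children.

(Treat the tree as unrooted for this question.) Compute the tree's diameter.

5

A longest path is i - a - h - b - k - g, with 5 edges.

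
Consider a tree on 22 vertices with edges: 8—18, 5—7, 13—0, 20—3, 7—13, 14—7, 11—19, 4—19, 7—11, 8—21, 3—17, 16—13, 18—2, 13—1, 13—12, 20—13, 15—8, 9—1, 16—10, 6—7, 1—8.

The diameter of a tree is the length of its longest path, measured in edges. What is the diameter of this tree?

8

BFS from 4 reaches 2 last, at distance 8; BFS from 2 confirms no node is farther.
Path: 4-19-11-7-13-1-8-18-2.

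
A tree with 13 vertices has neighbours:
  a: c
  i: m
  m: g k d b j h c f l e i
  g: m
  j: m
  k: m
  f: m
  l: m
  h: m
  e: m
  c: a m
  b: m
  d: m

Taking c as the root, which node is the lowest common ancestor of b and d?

m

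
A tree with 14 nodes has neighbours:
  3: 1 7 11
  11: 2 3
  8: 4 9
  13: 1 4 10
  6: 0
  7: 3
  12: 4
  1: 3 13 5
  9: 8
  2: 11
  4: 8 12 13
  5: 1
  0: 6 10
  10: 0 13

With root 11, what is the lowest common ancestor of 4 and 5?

1

4's ancestor chain is 4, 13, 1, 3, 11 and 5's is 5, 1, 3, 11; they first meet at 1.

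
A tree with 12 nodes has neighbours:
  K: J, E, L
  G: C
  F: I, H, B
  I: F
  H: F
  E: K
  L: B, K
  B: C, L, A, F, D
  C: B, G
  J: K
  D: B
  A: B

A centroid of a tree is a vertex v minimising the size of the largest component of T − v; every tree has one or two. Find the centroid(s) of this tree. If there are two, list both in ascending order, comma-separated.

If B is removed the pieces have sizes 4, 3, 2, 1, 1, all ≤ ⌊12/2⌋ = 6.
Every other node leaves some component of size > 6, so the centroid is unique.

B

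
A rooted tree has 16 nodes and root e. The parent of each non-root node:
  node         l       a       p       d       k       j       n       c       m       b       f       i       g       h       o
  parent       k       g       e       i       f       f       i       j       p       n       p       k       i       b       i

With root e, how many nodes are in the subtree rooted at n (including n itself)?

Descendants of n (including itself): n, b, h. That's 3.

3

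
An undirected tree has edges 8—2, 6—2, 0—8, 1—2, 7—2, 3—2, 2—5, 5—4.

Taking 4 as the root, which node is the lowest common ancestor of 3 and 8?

2

Path 3→root: 3 2 5 4; path 8→root: 8 2 5 4.
First common node: 2.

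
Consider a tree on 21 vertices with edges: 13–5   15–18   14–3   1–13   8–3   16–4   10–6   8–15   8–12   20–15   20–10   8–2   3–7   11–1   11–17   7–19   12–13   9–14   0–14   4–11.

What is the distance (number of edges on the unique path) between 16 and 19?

16 - 4 - 11 - 1 - 13 - 12 - 8 - 3 - 7 - 19: 9 edges.

9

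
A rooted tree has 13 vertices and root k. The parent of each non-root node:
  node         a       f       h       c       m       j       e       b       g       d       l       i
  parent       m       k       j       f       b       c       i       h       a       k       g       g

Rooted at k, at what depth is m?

k–f–c–j–h–b–m — 6 edges.

6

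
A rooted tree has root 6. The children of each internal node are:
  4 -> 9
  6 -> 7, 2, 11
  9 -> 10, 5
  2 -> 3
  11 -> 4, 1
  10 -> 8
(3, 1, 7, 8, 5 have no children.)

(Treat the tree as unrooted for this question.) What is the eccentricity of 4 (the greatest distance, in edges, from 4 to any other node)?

4

Distances from 4 peak at 4, attained at 3.
4 – 11 – 6 – 2 – 3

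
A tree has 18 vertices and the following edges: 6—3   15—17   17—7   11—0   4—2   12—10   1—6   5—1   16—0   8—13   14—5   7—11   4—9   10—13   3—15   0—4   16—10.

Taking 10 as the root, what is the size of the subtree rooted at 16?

14

Descendants of 16 (including itself): 16, 0, 4, 11, 2, 9, 7, 17, 15, 3, 6, 1, 5, 14. That's 14.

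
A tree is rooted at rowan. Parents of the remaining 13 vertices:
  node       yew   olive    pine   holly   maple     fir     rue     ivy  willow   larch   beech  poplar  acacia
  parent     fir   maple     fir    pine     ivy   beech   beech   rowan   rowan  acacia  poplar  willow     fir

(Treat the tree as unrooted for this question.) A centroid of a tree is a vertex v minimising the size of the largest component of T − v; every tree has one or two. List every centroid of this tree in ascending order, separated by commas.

beech

Removing beech splits the tree into components of sizes 6, 6, 1; the largest is 6 ≤ ⌊14/2⌋ = 7.
No neighbour of beech does as well, so beech is the unique centroid.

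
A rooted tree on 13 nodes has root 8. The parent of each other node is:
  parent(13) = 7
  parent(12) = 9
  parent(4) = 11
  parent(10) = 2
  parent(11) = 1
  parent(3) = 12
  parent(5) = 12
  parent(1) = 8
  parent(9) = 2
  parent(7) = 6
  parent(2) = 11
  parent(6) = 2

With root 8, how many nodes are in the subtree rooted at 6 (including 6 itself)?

6's subtree: {6, 7, 13}, size 3.

3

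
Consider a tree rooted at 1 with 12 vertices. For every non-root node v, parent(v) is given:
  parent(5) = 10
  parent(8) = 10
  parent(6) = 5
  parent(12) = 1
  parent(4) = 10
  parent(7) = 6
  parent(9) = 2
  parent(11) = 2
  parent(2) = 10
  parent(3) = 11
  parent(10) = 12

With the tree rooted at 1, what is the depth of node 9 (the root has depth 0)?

1 – 12 – 10 – 2 – 9 — 4 edges.

4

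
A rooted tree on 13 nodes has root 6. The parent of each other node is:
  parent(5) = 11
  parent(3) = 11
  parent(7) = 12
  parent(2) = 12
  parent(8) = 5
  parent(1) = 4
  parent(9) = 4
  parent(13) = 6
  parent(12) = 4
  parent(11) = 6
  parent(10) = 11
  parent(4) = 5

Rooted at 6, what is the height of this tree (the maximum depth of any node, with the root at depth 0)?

5

A deepest node is 7, reached by 6-11-5-4-12-7.
That path has 5 edges, so the height is 5.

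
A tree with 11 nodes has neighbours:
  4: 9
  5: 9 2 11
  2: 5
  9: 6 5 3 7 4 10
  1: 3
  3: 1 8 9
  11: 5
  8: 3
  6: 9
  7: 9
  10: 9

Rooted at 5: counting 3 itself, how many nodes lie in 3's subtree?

The subtree rooted at 3 contains: 3, 8, 1 — 3 nodes.

3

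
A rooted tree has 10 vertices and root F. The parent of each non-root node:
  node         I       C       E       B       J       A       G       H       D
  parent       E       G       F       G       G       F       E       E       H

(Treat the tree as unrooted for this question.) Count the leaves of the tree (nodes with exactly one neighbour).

The leaves are A, B, C, D, I, J.
That is 6 leaves.

6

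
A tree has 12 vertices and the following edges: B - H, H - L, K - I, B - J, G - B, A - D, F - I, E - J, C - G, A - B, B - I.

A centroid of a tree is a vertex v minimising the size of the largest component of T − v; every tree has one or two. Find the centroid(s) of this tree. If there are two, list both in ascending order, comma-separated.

Delete B: the remaining components have sizes 3, 2, 2, 2, 2. Max 3 ≤ 6, so B is a centroid.
No neighbour of B does as well, so B is the unique centroid.

B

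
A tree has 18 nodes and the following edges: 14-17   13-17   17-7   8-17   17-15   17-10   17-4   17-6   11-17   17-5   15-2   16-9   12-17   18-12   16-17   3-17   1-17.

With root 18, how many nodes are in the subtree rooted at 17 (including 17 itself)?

16

17's subtree: {17, 1, 16, 4, 13, 10, 11, 8, 14, 7, 3, 5, 15, 6, 9, 2}, size 16.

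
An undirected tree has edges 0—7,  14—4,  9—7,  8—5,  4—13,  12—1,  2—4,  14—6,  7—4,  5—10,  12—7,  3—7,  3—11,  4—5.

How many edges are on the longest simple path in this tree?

5

Starting from 11, a farthest node is 6 at distance 5.
One longest path: 11-3-7-4-14-6.
So the diameter is 5.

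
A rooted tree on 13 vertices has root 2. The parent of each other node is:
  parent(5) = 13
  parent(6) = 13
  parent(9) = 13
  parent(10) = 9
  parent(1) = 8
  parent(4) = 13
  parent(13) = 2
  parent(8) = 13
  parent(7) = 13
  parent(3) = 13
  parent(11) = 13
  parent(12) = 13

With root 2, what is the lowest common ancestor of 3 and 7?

Ancestors of 3 (toward the root): 3, 13, 2.
Ancestors of 7: 7, 13, 2.
The deepest node appearing in both lists is 13.

13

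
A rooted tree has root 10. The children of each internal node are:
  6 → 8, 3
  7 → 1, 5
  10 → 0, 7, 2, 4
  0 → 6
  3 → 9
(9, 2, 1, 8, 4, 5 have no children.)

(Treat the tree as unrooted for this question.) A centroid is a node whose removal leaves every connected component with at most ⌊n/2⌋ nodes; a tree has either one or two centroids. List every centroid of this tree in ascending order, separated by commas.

10

If 10 is removed the pieces have sizes 5, 3, 1, 1, all ≤ ⌊11/2⌋ = 5.
Every other node leaves some component of size > 5, so the centroid is unique.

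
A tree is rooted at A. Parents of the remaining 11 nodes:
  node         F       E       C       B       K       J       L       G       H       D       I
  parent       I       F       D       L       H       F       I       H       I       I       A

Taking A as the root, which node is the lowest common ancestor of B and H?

I

Ancestors of B (toward the root): B, L, I, A.
Ancestors of H: H, I, A.
The deepest node appearing in both lists is I.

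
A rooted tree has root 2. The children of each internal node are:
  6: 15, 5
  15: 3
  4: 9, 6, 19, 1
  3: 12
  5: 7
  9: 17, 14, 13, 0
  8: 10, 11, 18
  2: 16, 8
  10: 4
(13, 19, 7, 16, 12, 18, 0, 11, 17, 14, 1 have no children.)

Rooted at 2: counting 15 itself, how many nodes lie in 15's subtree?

3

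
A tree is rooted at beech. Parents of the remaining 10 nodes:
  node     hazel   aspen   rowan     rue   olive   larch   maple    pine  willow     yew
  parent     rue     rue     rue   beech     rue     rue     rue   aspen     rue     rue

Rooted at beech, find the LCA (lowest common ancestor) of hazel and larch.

rue

hazel's ancestor chain is hazel, rue, beech and larch's is larch, rue, beech; they first meet at rue.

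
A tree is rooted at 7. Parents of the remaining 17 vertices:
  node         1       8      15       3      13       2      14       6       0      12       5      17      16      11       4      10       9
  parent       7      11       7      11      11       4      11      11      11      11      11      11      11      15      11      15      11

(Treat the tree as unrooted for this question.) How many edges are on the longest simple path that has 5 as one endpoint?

4

The node farthest from 5 is 1, via 5 – 11 – 15 – 7 – 1 — 4 edges.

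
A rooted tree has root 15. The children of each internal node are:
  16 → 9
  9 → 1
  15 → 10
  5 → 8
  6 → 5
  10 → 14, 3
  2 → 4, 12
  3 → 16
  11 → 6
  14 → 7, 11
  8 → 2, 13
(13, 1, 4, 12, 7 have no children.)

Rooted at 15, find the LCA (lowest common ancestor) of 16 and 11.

Ancestors of 16 (toward the root): 16, 3, 10, 15.
Ancestors of 11: 11, 14, 10, 15.
The deepest node appearing in both lists is 10.

10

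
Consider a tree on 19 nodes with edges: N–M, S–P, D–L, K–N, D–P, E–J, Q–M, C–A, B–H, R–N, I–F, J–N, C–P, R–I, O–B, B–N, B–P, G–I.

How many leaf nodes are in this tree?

10

Exactly 10 nodes have a single neighbour: A, E, F, G, H, K, L, O, Q, S.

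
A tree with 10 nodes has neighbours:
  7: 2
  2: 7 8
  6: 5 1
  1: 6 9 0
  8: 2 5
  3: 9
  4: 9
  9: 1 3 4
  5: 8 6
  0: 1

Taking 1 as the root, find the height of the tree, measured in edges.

7 sits deepest: 1-6-5-8-2-7 — 5 edges from the root.

5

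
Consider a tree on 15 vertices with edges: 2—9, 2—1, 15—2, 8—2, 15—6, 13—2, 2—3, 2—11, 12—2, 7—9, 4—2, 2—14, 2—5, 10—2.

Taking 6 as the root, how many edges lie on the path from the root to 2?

2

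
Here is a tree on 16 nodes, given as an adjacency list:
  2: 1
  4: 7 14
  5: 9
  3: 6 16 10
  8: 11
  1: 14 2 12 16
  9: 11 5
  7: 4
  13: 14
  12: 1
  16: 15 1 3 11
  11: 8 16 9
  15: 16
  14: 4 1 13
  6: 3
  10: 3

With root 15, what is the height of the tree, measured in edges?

5

7 sits deepest: 15 – 16 – 1 – 14 – 4 – 7 — 5 edges from the root.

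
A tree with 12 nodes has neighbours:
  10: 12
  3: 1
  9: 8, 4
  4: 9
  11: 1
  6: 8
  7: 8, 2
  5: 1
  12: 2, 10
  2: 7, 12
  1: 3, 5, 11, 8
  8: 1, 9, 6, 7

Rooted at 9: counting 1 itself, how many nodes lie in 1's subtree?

Descendants of 1 (including itself): 1, 5, 3, 11. That's 4.

4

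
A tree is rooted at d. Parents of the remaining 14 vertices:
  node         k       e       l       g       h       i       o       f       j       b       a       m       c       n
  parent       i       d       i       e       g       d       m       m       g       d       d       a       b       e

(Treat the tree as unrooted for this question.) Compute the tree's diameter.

6

Starting from j, a farthest node is f at distance 6.
One longest path: j–g–e–d–a–m–f.
So the diameter is 6.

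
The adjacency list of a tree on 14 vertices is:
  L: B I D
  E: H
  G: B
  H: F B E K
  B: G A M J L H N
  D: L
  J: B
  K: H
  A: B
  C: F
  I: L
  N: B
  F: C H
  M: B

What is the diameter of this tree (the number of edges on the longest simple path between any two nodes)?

5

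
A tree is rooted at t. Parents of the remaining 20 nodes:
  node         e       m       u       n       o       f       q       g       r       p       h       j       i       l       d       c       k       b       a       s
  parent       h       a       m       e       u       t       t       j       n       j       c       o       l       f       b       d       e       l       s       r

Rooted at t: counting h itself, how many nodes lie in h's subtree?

Descendants of h (including itself): h, e, n, k, r, s, a, m, u, o, j, p, g. That's 13.

13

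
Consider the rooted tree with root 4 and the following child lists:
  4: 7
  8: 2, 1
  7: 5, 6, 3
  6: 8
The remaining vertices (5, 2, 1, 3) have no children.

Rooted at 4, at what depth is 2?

Path from 4 to 2: 4–7–6–8–2, which has 4 edges.

4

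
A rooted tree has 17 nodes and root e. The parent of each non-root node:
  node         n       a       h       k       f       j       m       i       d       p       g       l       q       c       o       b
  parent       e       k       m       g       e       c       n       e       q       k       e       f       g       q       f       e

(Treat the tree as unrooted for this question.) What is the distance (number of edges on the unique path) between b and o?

3

Walking from b: b – e – f – o. Length 3.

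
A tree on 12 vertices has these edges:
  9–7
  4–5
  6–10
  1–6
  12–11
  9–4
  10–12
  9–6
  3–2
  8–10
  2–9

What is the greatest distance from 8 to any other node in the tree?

5

A farthest node from 8 is 3 (5 also at distance 5).
The path 8–10–6–9–2–3 has 5 edges.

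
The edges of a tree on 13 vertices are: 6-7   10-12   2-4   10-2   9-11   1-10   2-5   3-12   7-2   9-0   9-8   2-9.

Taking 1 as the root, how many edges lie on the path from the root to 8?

1 → 10 → 2 → 9 → 8 — 4 edges.

4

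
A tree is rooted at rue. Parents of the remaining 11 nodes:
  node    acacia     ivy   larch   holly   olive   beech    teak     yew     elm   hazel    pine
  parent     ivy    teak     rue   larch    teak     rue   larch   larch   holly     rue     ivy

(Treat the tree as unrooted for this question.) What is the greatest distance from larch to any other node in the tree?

Distances from larch peak at 3, attained at acacia (pine also at distance 3).
larch – teak – ivy – acacia

3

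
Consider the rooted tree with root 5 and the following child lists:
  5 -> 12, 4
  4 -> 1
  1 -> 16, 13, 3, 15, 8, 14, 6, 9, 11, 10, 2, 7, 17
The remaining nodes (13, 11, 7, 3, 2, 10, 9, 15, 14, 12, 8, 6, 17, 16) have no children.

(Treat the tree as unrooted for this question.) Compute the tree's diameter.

4

Starting from 12, a farthest node is 6 at distance 4.
One longest path: 12 – 5 – 4 – 1 – 6.
So the diameter is 4.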